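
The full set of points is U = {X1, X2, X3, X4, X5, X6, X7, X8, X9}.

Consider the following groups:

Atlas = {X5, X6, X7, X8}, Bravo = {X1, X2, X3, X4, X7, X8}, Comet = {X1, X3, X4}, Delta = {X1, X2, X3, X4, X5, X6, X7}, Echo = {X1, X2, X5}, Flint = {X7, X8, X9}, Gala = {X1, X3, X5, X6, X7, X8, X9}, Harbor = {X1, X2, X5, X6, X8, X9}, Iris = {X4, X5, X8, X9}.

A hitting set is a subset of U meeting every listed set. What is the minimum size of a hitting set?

2

H = {X1, X8} meets every group (each contains at least one member of H), and |H| = 2.
The groups Atlas, Comet are pairwise disjoint, so any hitting set needs a separate point for each — at least 2. Hence 2 is optimal.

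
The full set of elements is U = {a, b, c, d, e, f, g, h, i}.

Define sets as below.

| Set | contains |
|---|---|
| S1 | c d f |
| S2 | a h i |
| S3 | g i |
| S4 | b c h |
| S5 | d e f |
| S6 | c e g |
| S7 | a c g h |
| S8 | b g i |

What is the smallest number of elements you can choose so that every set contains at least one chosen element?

Take T = {c, f, i}. Each listed set contains at least one of these, so T is a hitting set of size 3.
The sets S3, S4, S5 are pairwise disjoint, so any hitting set needs a separate element for each — at least 3. Hence 3 is optimal.

3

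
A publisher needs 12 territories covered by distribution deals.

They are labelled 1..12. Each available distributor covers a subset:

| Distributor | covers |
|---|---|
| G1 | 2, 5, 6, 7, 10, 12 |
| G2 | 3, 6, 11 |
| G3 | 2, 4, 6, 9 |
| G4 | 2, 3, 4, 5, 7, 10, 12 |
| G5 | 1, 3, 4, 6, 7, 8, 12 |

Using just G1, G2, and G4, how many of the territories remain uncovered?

Union of G1, G2, G4 = {2, 3, 4, 5, 6, 7, 10, 11, 12}.
Not covered: 1, 8, 9 — 3 territories.

3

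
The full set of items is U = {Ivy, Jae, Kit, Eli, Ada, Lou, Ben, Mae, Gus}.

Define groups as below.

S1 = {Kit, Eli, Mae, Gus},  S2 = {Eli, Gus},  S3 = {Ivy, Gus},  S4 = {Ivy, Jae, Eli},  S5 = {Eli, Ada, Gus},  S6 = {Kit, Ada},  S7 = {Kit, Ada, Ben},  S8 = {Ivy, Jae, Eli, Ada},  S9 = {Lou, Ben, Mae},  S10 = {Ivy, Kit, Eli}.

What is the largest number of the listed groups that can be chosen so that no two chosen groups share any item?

3

S3, S6, S9 are pairwise disjoint (S3={Ivy,Gus}; S6={Kit,Ada}; S9={Lou,Ben,Mae}).
Every remaining group overlaps one of these, and no 4 of the listed groups are pairwise disjoint, so 3 is the maximum.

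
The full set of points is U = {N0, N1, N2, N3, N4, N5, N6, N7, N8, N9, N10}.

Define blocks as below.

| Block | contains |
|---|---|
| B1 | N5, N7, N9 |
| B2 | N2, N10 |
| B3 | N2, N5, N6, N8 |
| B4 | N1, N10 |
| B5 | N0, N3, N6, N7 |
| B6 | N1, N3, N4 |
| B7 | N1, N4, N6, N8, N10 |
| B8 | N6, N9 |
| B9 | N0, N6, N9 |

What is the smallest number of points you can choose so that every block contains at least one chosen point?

Take H = {N4, N6, N9, N10}. Each listed block contains at least one of these, so H is a hitting set of size 4.
No choice of 3 points meets every block, so 4 is the minimum.

4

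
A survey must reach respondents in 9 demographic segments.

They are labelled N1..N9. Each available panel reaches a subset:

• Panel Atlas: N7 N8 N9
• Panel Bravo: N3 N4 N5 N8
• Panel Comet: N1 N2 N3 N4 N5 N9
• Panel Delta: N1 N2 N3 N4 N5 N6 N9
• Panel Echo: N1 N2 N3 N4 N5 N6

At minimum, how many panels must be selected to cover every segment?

2

Take {Atlas, Echo}. Their union is {N1, N2, N3, N4, N5, N6, N7, N8, N9}, which is all 9 segments.
No single panel has all 9 segments (the largest, Delta, has 7), so 2 is optimal.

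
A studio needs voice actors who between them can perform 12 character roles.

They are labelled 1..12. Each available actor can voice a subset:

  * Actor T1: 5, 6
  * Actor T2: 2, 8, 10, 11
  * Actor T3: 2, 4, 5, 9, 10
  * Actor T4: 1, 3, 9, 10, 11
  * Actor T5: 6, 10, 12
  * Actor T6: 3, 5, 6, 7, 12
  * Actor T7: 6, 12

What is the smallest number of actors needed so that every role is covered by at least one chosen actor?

T2 and T3 and T4 and T6 together: T2 ∪ T3 ∪ T4 ∪ T6 = {1, 2, 3, 4, 5, 6, 7, 8, 9, 10, 11, 12} — every role is covered.
No 3 of the 7 actors cover everything (all 35 combinations miss at least one role), so 4 is optimal.

4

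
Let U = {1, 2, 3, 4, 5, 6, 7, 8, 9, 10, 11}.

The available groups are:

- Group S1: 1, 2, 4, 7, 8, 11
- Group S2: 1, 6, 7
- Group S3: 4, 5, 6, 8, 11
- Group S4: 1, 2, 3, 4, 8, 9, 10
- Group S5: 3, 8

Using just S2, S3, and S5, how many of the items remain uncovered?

Union of S2, S3, S5 = {1, 3, 4, 5, 6, 7, 8, 11}.
Not covered: 2, 9, 10 — 3 items.

3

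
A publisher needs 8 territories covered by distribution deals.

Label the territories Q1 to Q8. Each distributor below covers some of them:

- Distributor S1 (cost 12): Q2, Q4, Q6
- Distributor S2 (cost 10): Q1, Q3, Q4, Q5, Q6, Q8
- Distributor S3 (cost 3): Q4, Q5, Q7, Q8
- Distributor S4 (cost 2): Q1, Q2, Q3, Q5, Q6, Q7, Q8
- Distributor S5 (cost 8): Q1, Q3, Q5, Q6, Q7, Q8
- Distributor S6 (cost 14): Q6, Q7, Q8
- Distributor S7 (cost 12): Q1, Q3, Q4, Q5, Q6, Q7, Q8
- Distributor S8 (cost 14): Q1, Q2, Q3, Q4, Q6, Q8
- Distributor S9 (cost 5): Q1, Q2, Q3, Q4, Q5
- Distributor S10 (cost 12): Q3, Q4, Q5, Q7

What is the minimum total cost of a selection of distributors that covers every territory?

S3, S4 together cover every territory (S3 ∪ S4 = {Q1, Q2, Q3, Q4, Q5, Q6, Q7, Q8}); total cost 3 + 2 = 5.
No covering selection has total cost below 5.

5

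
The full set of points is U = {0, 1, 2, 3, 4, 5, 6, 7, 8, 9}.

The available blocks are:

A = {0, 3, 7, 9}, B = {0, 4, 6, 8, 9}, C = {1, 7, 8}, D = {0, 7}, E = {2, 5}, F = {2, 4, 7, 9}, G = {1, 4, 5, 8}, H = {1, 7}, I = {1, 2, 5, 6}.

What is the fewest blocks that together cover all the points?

3

A and B and I together: A ∪ B ∪ I = {0, 1, 2, 3, 4, 5, 6, 7, 8, 9} — every point is covered.
Only A contains 3, so A is forced; the remaining 6 points need at least 2 more blocks (each remaining block adds at most 4) — so at least 3 blocks are needed, and 3 is optimal.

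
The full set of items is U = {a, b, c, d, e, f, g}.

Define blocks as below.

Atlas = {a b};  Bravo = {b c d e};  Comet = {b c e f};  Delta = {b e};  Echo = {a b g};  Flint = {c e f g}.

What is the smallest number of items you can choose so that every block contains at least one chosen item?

Take H = {b, e}. Each listed block contains at least one of these, so H is a hitting set of size 2.
The blocks Atlas, Flint are pairwise disjoint, so any hitting set needs a separate item for each — at least 2. Hence 2 is optimal.

2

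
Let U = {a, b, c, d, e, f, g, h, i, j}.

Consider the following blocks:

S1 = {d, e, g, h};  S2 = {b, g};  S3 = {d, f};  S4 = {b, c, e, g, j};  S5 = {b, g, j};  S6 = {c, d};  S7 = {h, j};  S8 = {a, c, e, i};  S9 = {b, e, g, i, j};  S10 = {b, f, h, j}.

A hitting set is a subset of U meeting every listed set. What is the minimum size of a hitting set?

4

The 4 points {b, c, d, h} hit every block.
The blocks S2, S3, S7, S8 are pairwise disjoint, so any hitting set needs a separate point for each — at least 4. Hence 4 is optimal.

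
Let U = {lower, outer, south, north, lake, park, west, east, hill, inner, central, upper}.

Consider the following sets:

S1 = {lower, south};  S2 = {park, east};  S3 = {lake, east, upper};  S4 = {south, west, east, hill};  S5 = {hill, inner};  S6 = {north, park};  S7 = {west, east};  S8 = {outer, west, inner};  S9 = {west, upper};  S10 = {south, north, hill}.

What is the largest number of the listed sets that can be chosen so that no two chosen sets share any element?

4

S1, S5, S6, S7 are pairwise disjoint (S1={lower,south}; S5={hill,inner}; S6={north,park}; S7={west,east}).
Every remaining set overlaps one of these, and no 5 of the listed sets are pairwise disjoint, so 4 is the maximum.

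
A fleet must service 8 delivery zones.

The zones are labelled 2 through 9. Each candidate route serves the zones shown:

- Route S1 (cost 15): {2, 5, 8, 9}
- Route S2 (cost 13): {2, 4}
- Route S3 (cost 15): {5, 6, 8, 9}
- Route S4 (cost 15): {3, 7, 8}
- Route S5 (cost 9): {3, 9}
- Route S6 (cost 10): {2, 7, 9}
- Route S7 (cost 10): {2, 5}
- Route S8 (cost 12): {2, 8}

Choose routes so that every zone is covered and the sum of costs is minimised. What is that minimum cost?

43

S2, S3, S4 together cover every zone (S2 ∪ S3 ∪ S4 = {2, 3, 4, 5, 6, 7, 8, 9}); total cost 13 + 15 + 15 = 43.
The greedy pick S6, S3, S5, S2 costs 47; no covering selection beats 43.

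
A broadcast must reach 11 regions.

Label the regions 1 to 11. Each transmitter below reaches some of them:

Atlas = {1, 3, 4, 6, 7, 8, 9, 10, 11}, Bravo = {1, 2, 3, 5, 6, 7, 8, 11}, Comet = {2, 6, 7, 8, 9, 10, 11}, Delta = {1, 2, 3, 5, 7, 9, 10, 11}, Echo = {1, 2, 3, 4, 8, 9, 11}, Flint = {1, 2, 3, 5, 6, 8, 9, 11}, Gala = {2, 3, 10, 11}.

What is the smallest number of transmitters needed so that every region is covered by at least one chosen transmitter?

Atlas and Flint together: Atlas ∪ Flint = {1, 2, 3, 4, 5, 6, 7, 8, 9, 10, 11} — every region is covered.
No single transmitter has all 11 regions (the largest, Atlas, has 9), so 2 is optimal.

2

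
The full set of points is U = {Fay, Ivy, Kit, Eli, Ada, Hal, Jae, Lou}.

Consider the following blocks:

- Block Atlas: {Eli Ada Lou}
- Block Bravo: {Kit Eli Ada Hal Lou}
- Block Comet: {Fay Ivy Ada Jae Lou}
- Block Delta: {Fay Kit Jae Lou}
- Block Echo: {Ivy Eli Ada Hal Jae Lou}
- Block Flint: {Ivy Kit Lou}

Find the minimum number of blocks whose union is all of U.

2

Take {Delta, Echo}. Their union is {Fay, Ivy, Kit, Eli, Ada, Hal, Jae, Lou}, which is all 8 points.
No single block has all 8 points (the largest, Echo, has 6), so 2 is optimal.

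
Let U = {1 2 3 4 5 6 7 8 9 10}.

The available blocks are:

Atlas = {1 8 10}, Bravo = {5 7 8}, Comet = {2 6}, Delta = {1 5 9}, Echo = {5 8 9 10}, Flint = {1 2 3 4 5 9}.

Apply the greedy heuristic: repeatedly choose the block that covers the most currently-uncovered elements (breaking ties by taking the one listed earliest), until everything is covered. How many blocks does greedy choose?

4

Greedy: pick Flint (covers 6 new) → pick Atlas (covers 2 new) → pick Bravo (covers 1 new) → pick Comet (covers 1 new). Total picks: 4.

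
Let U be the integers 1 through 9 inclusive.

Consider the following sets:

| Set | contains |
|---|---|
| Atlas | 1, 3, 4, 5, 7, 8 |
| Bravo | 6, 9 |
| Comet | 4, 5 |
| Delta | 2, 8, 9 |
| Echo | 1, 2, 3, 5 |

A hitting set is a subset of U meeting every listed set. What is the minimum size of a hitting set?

The 2 points {5, 9} hit every set.
The sets Bravo, Comet are pairwise disjoint, so any hitting set needs a separate point for each — at least 2. Hence 2 is optimal.

2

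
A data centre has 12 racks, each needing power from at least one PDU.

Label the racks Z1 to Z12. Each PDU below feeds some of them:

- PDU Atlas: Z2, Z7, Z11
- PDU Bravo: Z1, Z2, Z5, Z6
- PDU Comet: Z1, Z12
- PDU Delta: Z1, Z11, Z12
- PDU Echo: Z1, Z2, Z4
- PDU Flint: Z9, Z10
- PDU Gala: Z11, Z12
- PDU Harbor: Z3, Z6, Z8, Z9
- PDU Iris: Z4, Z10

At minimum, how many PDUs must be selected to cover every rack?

Take {Atlas, Bravo, Delta, Harbor, Iris}. Their union is {Z1, Z2, Z3, Z4, Z5, Z6, Z7, Z8, Z9, Z10, Z11, Z12}, which is all 12 racks.
No 4 of the 9 PDUs cover everything (all 126 combinations miss at least one rack), so 5 is optimal.

5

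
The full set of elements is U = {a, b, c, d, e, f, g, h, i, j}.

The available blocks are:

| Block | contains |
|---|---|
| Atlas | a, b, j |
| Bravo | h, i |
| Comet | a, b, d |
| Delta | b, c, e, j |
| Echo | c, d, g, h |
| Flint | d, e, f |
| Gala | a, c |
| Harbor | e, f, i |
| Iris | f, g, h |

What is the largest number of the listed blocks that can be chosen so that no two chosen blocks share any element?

3

Atlas, Echo, Harbor are pairwise disjoint (Atlas={a,b,j}; Echo={c,d,g,h}; Harbor={e,f,i}).
Every remaining block overlaps one of these, and no 4 of the listed blocks are pairwise disjoint, so 3 is the maximum.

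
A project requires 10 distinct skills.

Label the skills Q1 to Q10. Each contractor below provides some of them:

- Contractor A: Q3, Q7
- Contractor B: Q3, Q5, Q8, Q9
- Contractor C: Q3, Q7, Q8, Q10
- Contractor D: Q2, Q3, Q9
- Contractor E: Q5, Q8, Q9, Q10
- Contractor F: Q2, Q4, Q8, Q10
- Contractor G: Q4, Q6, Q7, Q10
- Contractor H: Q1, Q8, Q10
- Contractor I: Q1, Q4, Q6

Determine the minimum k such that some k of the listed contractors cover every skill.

4

D and E and G and I together: D ∪ E ∪ G ∪ I = {Q1, Q2, Q3, Q4, Q5, Q6, Q7, Q8, Q9, Q10} — every skill is covered.
No 3 of the 9 contractors cover everything (all 84 combinations miss at least one skill), so 4 is optimal.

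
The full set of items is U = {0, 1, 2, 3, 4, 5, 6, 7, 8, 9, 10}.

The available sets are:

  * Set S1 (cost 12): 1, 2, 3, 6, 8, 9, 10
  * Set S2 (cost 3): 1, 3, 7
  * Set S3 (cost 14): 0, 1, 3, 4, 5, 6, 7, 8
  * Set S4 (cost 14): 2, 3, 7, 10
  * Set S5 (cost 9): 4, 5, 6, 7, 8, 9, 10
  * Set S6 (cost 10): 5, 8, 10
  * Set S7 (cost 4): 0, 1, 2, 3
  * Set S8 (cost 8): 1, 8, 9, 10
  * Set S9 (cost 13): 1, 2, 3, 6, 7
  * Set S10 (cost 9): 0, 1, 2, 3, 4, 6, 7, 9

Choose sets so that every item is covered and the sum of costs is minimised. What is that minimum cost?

S5, S7 together cover every item (S5 ∪ S7 = {0, 1, 2, 3, 4, 5, 6, 7, 8, 9, 10}); total cost 9 + 4 = 13.
The greedy pick S2, S5, S7 costs 16; no covering selection beats 13.

13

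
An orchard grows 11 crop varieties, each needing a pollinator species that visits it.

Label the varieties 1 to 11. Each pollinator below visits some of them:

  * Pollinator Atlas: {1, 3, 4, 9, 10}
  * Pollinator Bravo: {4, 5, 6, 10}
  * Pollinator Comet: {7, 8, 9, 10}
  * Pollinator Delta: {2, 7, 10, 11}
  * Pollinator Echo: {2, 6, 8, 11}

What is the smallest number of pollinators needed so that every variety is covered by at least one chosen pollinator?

Atlas and Bravo and Comet and Echo together: Atlas ∪ Bravo ∪ Comet ∪ Echo = {1, 2, 3, 4, 5, 6, 7, 8, 9, 10, 11} — every variety is covered.
Only Bravo contains 5, so Bravo is forced; the remaining 7 varieties need at least 3 more pollinators (each remaining pollinator adds at most 3) — so at least 4 pollinators are needed, and 4 is optimal.

4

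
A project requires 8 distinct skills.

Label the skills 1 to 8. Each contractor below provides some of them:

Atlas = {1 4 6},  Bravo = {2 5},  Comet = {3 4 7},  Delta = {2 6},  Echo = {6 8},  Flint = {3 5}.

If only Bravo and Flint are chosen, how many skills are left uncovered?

5

Union of Bravo, Flint = {2, 3, 5}.
Not covered: 1, 4, 6, 7, 8 — 5 skills.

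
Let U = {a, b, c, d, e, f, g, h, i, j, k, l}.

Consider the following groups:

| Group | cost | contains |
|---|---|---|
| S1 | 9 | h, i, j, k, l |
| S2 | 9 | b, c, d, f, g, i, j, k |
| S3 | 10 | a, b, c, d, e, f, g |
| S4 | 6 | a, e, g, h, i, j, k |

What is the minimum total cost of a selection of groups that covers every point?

19

S1, S3 together cover every point (S1 ∪ S3 = {a, b, c, d, e, f, g, h, i, j, k, l}); total cost 9 + 10 = 19.
The greedy pick S4, S2, S1 costs 24; no covering selection beats 19.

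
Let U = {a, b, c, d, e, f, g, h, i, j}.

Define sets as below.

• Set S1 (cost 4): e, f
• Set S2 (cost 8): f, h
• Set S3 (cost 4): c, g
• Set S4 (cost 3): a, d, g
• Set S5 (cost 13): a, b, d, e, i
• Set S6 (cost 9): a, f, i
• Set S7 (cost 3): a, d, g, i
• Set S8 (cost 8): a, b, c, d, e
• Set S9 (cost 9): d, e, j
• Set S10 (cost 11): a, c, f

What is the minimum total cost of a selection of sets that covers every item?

S2, S7, S8, S9 together cover every item (S2 ∪ S7 ∪ S8 ∪ S9 = {a, b, c, d, e, f, g, h, i, j}); total cost 8 + 3 + 8 + 9 = 28.
The greedy pick S7, S1, S3, S2, S8, S9 costs 36; no covering selection beats 28.

28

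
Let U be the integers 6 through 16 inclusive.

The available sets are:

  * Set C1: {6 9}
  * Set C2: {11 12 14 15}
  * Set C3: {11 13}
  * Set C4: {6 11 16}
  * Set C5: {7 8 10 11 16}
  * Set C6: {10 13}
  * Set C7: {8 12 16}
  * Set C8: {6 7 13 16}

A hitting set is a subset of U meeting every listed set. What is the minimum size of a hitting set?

4

Take H = {9, 13, 15, 16}. Each listed set contains at least one of these, so H is a hitting set of size 4.
No choice of 3 elements meets every set, so 4 is the minimum.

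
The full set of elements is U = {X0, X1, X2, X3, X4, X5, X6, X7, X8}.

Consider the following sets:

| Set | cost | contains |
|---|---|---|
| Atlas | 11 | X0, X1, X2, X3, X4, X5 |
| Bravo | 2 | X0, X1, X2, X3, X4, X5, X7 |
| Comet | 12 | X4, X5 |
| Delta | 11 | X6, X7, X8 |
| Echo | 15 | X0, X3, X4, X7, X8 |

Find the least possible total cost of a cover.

Bravo, Delta together cover every element (Bravo ∪ Delta = {X0, X1, X2, X3, X4, X5, X6, X7, X8}); total cost 2 + 11 = 13.
No covering selection has total cost below 13.

13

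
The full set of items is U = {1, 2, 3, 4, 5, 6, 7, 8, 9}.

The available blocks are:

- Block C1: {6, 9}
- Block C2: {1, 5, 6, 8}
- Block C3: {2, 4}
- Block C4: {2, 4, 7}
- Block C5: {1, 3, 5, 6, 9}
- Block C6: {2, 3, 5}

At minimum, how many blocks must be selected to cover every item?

C2 and C4 and C5 together: C2 ∪ C4 ∪ C5 = {1, 2, 3, 4, 5, 6, 7, 8, 9} — every item is covered.
Only C4 contains 7, so C4 is forced; the remaining 6 items need at least 2 more blocks (each remaining block adds at most 5) — so at least 3 blocks are needed, and 3 is optimal.

3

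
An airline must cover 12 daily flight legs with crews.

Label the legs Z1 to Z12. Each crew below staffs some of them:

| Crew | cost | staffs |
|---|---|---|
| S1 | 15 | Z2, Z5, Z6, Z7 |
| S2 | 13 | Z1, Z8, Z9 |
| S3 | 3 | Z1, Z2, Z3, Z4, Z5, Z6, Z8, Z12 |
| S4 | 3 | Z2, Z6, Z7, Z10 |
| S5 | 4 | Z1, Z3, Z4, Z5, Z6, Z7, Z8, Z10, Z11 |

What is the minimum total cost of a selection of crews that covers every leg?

20

S2, S3, S5 together cover every leg (S2 ∪ S3 ∪ S5 = {Z1, Z2, Z3, Z4, Z5, Z6, Z7, Z8, Z9, Z10, Z11, Z12}); total cost 13 + 3 + 4 = 20.
No covering selection has total cost below 20.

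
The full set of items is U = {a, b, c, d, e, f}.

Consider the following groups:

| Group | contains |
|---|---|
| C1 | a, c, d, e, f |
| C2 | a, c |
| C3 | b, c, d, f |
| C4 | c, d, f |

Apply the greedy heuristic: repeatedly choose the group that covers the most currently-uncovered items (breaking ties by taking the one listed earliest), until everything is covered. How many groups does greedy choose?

Greedy: pick C1 (covers 5 new) → pick C3 (covers 1 new). Total picks: 2.

2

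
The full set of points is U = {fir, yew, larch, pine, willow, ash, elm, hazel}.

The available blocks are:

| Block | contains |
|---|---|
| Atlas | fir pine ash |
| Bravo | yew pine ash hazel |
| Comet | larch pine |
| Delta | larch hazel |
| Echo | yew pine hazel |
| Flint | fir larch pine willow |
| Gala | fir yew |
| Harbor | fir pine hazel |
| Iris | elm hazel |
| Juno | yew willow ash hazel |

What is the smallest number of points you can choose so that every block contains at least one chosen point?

3

H = {yew, pine, hazel} meets every block (each contains at least one member of H), and |H| = 3.
The blocks Comet, Gala, Iris are pairwise disjoint, so any hitting set needs a separate point for each — at least 3. Hence 3 is optimal.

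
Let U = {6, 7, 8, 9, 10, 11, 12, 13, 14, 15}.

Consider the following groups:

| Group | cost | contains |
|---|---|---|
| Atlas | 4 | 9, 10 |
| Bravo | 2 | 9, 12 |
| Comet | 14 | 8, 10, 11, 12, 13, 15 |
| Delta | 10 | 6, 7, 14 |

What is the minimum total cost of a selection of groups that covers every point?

26

Bravo, Comet, Delta together cover every point (Bravo ∪ Comet ∪ Delta = {6, 7, 8, 9, 10, 11, 12, 13, 14, 15}); total cost 2 + 14 + 10 = 26.
No covering selection has total cost below 26.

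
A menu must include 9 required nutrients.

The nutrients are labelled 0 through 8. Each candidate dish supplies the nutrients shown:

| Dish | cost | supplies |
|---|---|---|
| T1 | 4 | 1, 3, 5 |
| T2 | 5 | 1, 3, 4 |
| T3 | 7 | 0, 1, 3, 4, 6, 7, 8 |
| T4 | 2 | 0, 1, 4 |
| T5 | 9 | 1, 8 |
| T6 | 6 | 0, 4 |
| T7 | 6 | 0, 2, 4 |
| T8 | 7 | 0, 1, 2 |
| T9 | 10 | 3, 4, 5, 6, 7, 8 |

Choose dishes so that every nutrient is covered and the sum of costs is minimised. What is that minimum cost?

T8, T9 together cover every nutrient (T8 ∪ T9 = {0, 1, 2, 3, 4, 5, 6, 7, 8}); total cost 7 + 10 = 17.
The greedy pick T4, T3, T1, T7 costs 19; no covering selection beats 17.

17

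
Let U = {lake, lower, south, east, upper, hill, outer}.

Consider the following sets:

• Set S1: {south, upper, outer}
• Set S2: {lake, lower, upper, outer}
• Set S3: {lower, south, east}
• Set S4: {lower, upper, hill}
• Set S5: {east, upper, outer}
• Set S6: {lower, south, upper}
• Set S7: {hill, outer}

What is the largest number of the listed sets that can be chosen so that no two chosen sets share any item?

2

S6, S7 are pairwise disjoint (S6={lower,south,upper}; S7={hill,outer}).
Every remaining set overlaps one of these, and no 3 of the listed sets are pairwise disjoint, so 2 is the maximum.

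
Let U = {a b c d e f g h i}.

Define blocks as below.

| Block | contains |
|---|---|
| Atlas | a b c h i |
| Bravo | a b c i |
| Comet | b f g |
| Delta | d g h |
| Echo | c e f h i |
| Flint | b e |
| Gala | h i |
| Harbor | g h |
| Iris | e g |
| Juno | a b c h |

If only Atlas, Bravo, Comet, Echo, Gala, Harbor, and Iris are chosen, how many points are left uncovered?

1

Union of Atlas, Bravo, Comet, Echo, Gala, Harbor, Iris = {a, b, c, e, f, g, h, i}.
Not covered: d — 1 point.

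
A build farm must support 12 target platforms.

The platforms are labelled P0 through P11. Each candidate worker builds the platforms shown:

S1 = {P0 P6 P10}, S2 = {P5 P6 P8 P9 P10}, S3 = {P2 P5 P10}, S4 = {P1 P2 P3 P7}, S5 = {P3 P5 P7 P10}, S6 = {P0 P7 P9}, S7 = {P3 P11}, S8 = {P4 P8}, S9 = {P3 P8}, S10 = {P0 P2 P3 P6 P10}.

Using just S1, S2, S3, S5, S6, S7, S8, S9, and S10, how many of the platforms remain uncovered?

Union of S1, S2, S3, S5, S6, S7, S8, S9, S10 = {P0, P2, P3, P4, P5, P6, P7, P8, P9, P10, P11}.
Not covered: P1 — 1 platform.

1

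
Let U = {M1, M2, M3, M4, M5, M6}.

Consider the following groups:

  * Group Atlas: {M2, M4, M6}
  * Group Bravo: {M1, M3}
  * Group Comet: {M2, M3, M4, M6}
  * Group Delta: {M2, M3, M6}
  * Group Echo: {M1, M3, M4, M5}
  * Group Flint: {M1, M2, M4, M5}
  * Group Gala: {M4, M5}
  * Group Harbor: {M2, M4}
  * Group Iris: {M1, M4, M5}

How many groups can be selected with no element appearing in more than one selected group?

Bravo, Harbor are pairwise disjoint (Bravo={M1,M3}; Harbor={M2,M4}).
Every remaining group overlaps one of these, and no 3 of the listed groups are pairwise disjoint, so 2 is the maximum.

2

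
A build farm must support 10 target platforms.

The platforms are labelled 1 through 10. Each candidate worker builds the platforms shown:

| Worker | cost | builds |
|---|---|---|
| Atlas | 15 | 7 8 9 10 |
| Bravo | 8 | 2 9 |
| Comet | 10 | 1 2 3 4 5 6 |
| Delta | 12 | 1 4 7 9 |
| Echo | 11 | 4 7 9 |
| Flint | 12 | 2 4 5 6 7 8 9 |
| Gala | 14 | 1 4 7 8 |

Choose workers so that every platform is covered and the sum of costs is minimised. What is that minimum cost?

25

Atlas, Comet together cover every platform (Atlas ∪ Comet = {1, 2, 3, 4, 5, 6, 7, 8, 9, 10}); total cost 15 + 10 = 25.
No covering selection has total cost below 25.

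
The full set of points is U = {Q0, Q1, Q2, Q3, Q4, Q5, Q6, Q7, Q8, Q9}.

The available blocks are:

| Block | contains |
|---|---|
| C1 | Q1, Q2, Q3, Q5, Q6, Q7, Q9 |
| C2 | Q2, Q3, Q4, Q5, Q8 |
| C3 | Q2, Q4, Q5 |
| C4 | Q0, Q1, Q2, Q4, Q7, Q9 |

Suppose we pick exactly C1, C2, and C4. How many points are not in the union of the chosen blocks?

Union of C1, C2, C4 = {Q0, Q1, Q2, Q3, Q4, Q5, Q6, Q7, Q8, Q9} — that's every point, so 0 are uncovered.

0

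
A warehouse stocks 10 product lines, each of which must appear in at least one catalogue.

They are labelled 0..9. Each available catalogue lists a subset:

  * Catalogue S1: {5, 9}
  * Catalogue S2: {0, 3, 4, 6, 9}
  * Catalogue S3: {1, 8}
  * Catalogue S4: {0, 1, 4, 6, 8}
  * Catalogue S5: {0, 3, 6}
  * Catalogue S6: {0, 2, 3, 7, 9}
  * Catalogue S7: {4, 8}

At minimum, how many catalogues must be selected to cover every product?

S1 and S4 and S6 together: S1 ∪ S4 ∪ S6 = {0, 1, 2, 3, 4, 5, 6, 7, 8, 9} — every product is covered.
Only S6 contains 2, so S6 is forced; the remaining 5 products need at least 2 more catalogues (each remaining catalogue adds at most 4) — so at least 3 catalogues are needed, and 3 is optimal.

3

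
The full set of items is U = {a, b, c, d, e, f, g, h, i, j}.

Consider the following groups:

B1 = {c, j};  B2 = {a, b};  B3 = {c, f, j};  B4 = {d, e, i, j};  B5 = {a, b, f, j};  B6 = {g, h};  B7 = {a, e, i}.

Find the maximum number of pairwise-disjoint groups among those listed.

3

B2, B3, B6 are pairwise disjoint (B2={a,b}; B3={c,f,j}; B6={g,h}).
Every remaining group overlaps one of these, and no 4 of the listed groups are pairwise disjoint, so 3 is the maximum.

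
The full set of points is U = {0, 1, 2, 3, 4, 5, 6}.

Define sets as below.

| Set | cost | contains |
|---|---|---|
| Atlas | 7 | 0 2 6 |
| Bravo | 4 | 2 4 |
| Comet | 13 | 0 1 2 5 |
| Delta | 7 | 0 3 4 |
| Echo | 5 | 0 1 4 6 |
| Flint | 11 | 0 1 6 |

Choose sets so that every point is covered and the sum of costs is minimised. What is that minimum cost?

25

Comet, Delta, Echo together cover every point (Comet ∪ Delta ∪ Echo = {0, 1, 2, 3, 4, 5, 6}); total cost 13 + 7 + 5 = 25.
The greedy pick Echo, Bravo, Delta, Comet costs 29; no covering selection beats 25.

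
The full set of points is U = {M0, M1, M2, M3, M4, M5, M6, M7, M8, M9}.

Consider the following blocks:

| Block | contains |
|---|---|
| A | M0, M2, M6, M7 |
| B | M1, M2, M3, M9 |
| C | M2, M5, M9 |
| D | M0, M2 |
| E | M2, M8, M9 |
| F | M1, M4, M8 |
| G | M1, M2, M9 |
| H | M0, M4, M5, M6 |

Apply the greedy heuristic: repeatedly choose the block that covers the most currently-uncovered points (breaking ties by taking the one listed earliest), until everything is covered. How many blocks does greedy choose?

4

Greedy: pick A (covers 4 new) → pick B (covers 3 new) → pick F (covers 2 new) → pick C (covers 1 new). Total picks: 4.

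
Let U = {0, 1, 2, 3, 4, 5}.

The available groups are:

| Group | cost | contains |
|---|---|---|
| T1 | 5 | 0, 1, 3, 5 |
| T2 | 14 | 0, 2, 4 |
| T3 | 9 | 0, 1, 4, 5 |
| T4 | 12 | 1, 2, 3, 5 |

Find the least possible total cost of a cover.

T1, T2 together cover every point (T1 ∪ T2 = {0, 1, 2, 3, 4, 5}); total cost 5 + 14 = 19.
No covering selection has total cost below 19.

19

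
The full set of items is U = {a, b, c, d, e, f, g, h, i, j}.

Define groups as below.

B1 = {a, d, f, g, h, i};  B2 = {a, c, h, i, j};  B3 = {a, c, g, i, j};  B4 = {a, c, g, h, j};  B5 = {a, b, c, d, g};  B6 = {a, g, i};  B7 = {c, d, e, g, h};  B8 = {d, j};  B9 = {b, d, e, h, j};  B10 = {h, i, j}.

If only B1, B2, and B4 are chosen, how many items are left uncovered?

Union of B1, B2, B4 = {a, c, d, f, g, h, i, j}.
Not covered: b, e — 2 items.

2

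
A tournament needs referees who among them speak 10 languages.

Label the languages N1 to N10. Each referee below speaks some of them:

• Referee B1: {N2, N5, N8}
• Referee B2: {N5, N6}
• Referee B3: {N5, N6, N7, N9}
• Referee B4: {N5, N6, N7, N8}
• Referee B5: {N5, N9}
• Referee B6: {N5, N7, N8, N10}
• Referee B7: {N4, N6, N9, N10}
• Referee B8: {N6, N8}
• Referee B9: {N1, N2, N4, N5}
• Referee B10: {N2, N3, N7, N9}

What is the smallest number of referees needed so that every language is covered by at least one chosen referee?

4

Take {B6, B8, B9, B10}. Their union is {N1, N2, N3, N4, N5, N6, N7, N8, N9, N10}, which is all 10 languages.
No 3 of the 10 referees cover everything (all 120 combinations miss at least one language), so 4 is optimal.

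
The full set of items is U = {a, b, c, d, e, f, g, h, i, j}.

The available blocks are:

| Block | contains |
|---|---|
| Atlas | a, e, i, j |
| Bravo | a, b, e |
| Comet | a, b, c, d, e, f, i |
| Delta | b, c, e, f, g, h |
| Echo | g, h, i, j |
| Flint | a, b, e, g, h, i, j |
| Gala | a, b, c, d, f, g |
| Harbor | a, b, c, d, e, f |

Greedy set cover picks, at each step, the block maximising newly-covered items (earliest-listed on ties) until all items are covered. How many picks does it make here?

Greedy: pick Comet (covers 7 new) → pick Echo (covers 3 new). Total picks: 2.

2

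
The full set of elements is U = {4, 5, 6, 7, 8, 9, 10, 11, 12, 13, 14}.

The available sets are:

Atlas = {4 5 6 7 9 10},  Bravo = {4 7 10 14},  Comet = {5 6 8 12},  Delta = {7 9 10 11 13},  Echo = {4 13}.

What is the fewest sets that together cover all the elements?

Take {Bravo, Comet, Delta}. Their union is {4, 5, 6, 7, 8, 9, 10, 11, 12, 13, 14}, which is all 11 elements.
Only Comet contains 8, so Comet is forced; the remaining 7 elements need at least 2 more sets (each remaining set adds at most 5) — so at least 3 sets are needed, and 3 is optimal.

3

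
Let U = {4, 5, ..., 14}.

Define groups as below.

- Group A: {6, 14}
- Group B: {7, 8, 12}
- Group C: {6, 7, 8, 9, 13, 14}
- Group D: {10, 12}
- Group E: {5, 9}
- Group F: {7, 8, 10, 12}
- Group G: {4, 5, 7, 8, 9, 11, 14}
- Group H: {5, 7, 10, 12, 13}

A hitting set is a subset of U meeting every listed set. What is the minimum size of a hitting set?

3

The 3 items {5, 6, 12} hit every group.
The groups A, E, F are pairwise disjoint, so any hitting set needs a separate item for each — at least 3. Hence 3 is optimal.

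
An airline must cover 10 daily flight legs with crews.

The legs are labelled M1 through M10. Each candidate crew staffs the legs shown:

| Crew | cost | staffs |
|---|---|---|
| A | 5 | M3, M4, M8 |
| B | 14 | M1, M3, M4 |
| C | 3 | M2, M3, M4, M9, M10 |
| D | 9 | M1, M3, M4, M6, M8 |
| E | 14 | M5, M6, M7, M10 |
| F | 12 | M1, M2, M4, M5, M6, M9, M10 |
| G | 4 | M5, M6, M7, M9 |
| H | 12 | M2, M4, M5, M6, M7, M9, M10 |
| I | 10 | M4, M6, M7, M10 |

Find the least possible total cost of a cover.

16

C, D, G together cover every leg (C ∪ D ∪ G = {M1, M2, M3, M4, M5, M6, M7, M8, M9, M10}); total cost 3 + 9 + 4 = 16.
No covering selection has total cost below 16.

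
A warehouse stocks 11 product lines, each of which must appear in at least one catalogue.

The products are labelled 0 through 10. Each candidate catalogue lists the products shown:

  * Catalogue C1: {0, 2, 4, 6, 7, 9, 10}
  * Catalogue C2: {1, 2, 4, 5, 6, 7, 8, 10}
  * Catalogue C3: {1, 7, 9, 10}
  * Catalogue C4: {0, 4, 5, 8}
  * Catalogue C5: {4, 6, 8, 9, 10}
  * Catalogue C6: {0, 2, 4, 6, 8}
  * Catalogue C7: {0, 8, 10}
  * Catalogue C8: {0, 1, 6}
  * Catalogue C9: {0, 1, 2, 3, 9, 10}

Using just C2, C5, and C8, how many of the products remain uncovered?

1

Union of C2, C5, C8 = {0, 1, 2, 4, 5, 6, 7, 8, 9, 10}.
Not covered: 3 — 1 product.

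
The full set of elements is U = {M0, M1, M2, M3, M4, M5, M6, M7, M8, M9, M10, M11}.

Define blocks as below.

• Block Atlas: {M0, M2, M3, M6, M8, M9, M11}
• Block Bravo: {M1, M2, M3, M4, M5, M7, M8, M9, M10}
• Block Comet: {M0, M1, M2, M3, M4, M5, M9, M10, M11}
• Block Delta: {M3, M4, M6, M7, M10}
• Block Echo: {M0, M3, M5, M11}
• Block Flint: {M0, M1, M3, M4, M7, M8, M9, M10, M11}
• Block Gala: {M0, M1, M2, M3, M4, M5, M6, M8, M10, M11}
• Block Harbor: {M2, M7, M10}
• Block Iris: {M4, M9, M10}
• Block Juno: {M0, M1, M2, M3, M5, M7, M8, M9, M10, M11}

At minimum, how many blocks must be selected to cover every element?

Take {Flint, Gala}. Their union is {M0, M1, M2, M3, M4, M5, M6, M7, M8, M9, M10, M11}, which is all 12 elements.
No single block has all 12 elements (the largest, Gala, has 10), so 2 is optimal.

2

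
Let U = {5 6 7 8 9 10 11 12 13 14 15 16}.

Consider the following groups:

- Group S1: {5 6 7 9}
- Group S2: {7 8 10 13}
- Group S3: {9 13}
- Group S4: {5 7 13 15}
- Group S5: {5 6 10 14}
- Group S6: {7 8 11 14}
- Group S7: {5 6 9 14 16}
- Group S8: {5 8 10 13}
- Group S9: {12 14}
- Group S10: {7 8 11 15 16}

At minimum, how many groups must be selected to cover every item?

4

S2 and S7 and S9 and S10 together: S2 ∪ S7 ∪ S9 ∪ S10 = {5, 6, 7, 8, 9, 10, 11, 12, 13, 14, 15, 16} — every item is covered.
No 3 of the 10 groups cover everything (all 120 combinations miss at least one item), so 4 is optimal.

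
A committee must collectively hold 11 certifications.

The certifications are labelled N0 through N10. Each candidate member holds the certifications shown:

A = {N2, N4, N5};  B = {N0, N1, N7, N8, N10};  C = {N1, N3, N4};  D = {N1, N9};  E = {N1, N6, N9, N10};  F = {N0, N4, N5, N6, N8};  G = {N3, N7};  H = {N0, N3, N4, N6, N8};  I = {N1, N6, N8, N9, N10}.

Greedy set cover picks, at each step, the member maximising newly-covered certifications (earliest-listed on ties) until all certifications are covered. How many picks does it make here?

4

Greedy: pick B (covers 5 new) → pick A (covers 3 new) → pick E (covers 2 new) → pick C (covers 1 new). Total picks: 4.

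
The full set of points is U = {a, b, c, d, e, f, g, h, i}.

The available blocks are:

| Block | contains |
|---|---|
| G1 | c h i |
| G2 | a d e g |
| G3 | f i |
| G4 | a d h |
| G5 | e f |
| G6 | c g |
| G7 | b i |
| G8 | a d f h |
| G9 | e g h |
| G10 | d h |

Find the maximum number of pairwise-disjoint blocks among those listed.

G5, G6, G7, G10 are pairwise disjoint (G5={e,f}; G6={c,g}; G7={b,i}; G10={d,h}).
Every remaining block overlaps one of these, and no 5 of the listed blocks are pairwise disjoint, so 4 is the maximum.

4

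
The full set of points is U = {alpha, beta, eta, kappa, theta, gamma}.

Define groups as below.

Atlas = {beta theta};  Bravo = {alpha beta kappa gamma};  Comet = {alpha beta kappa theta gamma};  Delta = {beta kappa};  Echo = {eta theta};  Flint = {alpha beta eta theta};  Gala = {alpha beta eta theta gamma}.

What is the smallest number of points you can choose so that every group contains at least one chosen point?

2

Take H = {kappa, theta}. Each listed group contains at least one of these, so H is a hitting set of size 2.
The groups Bravo, Echo are pairwise disjoint, so any hitting set needs a separate point for each — at least 2. Hence 2 is optimal.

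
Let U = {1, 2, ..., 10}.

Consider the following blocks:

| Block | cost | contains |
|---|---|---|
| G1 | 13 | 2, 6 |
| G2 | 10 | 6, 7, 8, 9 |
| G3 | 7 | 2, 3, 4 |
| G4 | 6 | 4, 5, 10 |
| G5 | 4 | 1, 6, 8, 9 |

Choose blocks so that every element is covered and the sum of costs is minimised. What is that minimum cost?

27

G2, G3, G4, G5 together cover every element (G2 ∪ G3 ∪ G4 ∪ G5 = {1, 2, 3, 4, 5, 6, 7, 8, 9, 10}); total cost 10 + 7 + 6 + 4 = 27.
No covering selection has total cost below 27.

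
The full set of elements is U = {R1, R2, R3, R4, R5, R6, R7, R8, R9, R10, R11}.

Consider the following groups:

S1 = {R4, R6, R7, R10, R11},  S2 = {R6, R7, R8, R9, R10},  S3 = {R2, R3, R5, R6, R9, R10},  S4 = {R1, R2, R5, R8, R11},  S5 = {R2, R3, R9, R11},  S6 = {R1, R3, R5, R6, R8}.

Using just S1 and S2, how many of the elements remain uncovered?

4

Union of S1, S2 = {R4, R6, R7, R8, R9, R10, R11}.
Not covered: R1, R2, R3, R5 — 4 elements.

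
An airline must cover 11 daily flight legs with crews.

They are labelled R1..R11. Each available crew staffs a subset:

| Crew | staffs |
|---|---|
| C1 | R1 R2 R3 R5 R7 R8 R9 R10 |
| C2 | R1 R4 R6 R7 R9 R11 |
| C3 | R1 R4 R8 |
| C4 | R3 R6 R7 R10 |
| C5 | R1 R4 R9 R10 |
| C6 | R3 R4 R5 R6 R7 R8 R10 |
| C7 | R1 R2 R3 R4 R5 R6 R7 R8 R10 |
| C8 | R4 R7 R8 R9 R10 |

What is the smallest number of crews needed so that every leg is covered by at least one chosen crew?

2

Take {C1, C2}. Their union is {R1, R2, R3, R4, R5, R6, R7, R8, R9, R10, R11}, which is all 11 legs.
No single crew has all 11 legs (the largest, C7, has 9), so 2 is optimal.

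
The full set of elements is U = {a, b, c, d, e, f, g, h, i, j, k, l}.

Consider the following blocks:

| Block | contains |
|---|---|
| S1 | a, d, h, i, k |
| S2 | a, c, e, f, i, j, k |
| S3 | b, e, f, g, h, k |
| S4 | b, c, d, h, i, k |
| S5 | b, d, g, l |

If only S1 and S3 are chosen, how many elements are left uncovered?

Union of S1, S3 = {a, b, d, e, f, g, h, i, k}.
Not covered: c, j, l — 3 elements.

3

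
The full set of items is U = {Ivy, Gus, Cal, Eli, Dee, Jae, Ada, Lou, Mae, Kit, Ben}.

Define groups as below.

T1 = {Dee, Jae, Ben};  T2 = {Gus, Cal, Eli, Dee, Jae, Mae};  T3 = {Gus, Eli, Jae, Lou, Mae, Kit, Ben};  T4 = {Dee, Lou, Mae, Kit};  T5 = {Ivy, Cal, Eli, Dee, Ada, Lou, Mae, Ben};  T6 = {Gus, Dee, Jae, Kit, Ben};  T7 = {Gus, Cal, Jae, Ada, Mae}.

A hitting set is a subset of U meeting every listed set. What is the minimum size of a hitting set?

Take H = {Jae, Mae}. Each listed group contains at least one of these, so H is a hitting set of size 2.
No single item lies in every group, so at least 2 are needed and 2 is optimal.

2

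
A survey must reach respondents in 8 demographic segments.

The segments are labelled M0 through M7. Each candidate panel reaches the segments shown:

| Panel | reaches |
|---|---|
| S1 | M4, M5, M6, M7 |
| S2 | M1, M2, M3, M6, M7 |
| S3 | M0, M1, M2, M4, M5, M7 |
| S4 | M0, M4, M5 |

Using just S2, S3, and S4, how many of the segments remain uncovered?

Union of S2, S3, S4 = {M0, M1, M2, M3, M4, M5, M6, M7} — that's every segment, so 0 are uncovered.

0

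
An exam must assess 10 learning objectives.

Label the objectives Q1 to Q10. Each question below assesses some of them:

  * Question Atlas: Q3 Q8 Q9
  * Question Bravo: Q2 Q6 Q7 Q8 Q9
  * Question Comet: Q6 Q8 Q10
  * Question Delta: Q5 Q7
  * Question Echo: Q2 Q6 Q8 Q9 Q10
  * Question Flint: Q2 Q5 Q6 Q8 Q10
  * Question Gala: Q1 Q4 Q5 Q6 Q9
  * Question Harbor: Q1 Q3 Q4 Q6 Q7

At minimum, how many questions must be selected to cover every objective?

3

Take {Echo, Gala, Harbor}. Their union is {Q1, Q2, Q3, Q4, Q5, Q6, Q7, Q8, Q9, Q10}, which is all 10 objectives.
No 2 of the 8 questions cover everything (all 28 combinations miss at least one objective), so 3 is optimal.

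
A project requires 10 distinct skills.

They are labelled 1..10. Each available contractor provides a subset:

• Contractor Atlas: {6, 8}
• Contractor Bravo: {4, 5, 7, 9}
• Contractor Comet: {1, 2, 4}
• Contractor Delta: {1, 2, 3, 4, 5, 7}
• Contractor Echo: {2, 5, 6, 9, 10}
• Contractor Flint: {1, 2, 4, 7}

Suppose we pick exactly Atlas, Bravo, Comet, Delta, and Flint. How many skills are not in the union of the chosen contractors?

Union of Atlas, Bravo, Comet, Delta, Flint = {1, 2, 3, 4, 5, 6, 7, 8, 9}.
Not covered: 10 — 1 skill.

1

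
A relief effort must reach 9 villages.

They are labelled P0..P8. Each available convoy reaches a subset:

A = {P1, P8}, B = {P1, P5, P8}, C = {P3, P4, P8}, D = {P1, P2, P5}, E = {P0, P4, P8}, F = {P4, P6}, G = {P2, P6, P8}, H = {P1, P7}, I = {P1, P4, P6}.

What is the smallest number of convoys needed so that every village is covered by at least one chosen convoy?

Take {C, D, E, F, H}. Their union is {P0, P1, P2, P3, P4, P5, P6, P7, P8}, which is all 9 villages.
No 4 of the 9 convoys cover everything (all 126 combinations miss at least one village), so 5 is optimal.

5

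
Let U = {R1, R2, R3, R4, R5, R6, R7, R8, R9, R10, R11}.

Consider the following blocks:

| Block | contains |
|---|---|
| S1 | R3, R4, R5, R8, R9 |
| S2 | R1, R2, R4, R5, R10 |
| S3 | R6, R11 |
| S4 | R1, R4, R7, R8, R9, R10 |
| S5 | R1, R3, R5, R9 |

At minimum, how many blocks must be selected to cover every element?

4

S2, S3, S4, and S5 cover everything between them: the union {R1, R2, R3, R4, R5, R6, R7, R8, R9, R10, R11} is all of U.
Only S4 contains R7, so S4 is forced; the remaining 5 elements need at least 3 more blocks (each remaining block adds at most 2) — so at least 4 blocks are needed, and 4 is optimal.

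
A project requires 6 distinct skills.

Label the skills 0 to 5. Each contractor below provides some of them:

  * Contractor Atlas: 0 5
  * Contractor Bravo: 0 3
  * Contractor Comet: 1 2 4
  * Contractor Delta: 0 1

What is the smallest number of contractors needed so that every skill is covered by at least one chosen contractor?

Atlas and Bravo and Comet together: Atlas ∪ Bravo ∪ Comet = {0, 1, 2, 3, 4, 5} — every skill is covered.
Only Comet contains 2, so Comet is forced; the remaining 3 skills need at least 2 more contractors (each remaining contractor adds at most 2) — so at least 3 contractors are needed, and 3 is optimal.

3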